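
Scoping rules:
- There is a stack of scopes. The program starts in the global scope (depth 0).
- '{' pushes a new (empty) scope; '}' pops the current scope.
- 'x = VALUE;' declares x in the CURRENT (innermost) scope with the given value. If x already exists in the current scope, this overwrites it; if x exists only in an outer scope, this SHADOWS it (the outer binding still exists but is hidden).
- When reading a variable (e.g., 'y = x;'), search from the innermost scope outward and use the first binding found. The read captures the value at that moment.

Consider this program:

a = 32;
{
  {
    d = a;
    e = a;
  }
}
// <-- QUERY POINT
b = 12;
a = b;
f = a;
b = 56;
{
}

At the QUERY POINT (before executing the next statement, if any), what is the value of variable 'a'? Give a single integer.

Answer: 32

Derivation:
Step 1: declare a=32 at depth 0
Step 2: enter scope (depth=1)
Step 3: enter scope (depth=2)
Step 4: declare d=(read a)=32 at depth 2
Step 5: declare e=(read a)=32 at depth 2
Step 6: exit scope (depth=1)
Step 7: exit scope (depth=0)
Visible at query point: a=32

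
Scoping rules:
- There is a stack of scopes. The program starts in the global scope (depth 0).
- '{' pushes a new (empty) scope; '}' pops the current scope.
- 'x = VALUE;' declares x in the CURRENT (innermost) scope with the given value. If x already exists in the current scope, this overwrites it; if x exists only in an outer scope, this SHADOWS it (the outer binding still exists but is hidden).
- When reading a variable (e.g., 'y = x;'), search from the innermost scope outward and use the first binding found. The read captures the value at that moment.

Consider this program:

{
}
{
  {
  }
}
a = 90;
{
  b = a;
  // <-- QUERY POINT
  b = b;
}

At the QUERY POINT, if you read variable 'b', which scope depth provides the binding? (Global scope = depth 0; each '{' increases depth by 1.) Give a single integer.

Answer: 1

Derivation:
Step 1: enter scope (depth=1)
Step 2: exit scope (depth=0)
Step 3: enter scope (depth=1)
Step 4: enter scope (depth=2)
Step 5: exit scope (depth=1)
Step 6: exit scope (depth=0)
Step 7: declare a=90 at depth 0
Step 8: enter scope (depth=1)
Step 9: declare b=(read a)=90 at depth 1
Visible at query point: a=90 b=90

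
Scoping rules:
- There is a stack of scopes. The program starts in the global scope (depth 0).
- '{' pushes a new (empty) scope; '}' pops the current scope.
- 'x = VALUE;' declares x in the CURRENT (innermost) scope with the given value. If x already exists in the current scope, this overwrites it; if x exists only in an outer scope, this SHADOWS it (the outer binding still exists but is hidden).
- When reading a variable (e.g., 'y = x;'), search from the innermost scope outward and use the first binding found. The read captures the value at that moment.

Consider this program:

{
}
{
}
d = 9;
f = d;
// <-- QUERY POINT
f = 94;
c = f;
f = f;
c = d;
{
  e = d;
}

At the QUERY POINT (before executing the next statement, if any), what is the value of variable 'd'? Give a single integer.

Answer: 9

Derivation:
Step 1: enter scope (depth=1)
Step 2: exit scope (depth=0)
Step 3: enter scope (depth=1)
Step 4: exit scope (depth=0)
Step 5: declare d=9 at depth 0
Step 6: declare f=(read d)=9 at depth 0
Visible at query point: d=9 f=9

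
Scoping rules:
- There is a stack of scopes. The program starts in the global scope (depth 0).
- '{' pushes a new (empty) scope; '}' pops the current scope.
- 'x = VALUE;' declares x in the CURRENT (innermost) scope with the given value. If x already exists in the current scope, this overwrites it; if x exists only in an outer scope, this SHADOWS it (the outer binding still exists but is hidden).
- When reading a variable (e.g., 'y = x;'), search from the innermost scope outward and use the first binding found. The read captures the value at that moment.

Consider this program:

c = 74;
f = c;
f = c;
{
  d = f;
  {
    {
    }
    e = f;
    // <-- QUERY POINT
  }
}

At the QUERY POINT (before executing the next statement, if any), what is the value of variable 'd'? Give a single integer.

Answer: 74

Derivation:
Step 1: declare c=74 at depth 0
Step 2: declare f=(read c)=74 at depth 0
Step 3: declare f=(read c)=74 at depth 0
Step 4: enter scope (depth=1)
Step 5: declare d=(read f)=74 at depth 1
Step 6: enter scope (depth=2)
Step 7: enter scope (depth=3)
Step 8: exit scope (depth=2)
Step 9: declare e=(read f)=74 at depth 2
Visible at query point: c=74 d=74 e=74 f=74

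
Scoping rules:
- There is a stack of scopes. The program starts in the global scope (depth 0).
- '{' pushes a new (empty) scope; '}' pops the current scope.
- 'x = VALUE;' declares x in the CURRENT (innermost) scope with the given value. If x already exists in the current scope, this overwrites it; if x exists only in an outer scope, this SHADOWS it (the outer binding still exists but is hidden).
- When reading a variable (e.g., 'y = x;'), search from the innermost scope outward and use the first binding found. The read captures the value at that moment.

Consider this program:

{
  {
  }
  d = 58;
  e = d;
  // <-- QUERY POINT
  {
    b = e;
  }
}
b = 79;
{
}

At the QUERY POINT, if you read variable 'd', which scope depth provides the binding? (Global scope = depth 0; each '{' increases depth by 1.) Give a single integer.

Answer: 1

Derivation:
Step 1: enter scope (depth=1)
Step 2: enter scope (depth=2)
Step 3: exit scope (depth=1)
Step 4: declare d=58 at depth 1
Step 5: declare e=(read d)=58 at depth 1
Visible at query point: d=58 e=58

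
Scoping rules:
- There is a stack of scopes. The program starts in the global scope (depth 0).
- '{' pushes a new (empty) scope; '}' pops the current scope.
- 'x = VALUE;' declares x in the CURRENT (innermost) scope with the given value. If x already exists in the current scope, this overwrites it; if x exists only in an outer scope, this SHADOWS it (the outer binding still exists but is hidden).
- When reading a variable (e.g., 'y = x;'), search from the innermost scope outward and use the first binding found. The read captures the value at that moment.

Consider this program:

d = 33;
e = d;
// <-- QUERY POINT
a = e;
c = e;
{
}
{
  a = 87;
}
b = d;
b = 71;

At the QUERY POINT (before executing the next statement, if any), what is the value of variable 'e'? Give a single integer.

Step 1: declare d=33 at depth 0
Step 2: declare e=(read d)=33 at depth 0
Visible at query point: d=33 e=33

Answer: 33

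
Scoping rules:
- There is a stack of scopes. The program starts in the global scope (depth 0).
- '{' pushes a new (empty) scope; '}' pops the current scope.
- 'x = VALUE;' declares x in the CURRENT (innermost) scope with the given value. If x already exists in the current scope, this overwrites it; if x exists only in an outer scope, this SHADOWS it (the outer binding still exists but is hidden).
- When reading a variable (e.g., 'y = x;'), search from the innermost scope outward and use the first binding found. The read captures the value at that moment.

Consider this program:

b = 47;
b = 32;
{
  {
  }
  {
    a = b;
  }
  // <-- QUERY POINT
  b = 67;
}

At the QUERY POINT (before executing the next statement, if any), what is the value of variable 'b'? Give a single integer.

Answer: 32

Derivation:
Step 1: declare b=47 at depth 0
Step 2: declare b=32 at depth 0
Step 3: enter scope (depth=1)
Step 4: enter scope (depth=2)
Step 5: exit scope (depth=1)
Step 6: enter scope (depth=2)
Step 7: declare a=(read b)=32 at depth 2
Step 8: exit scope (depth=1)
Visible at query point: b=32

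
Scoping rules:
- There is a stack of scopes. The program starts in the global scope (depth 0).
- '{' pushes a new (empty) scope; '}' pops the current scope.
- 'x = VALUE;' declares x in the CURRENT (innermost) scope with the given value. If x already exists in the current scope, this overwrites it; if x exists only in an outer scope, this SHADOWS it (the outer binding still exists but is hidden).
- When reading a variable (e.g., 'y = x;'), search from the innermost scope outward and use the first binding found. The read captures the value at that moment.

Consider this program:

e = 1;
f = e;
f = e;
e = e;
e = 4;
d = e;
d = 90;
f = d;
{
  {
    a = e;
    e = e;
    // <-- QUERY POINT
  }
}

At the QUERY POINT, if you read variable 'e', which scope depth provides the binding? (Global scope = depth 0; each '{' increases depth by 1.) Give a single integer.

Answer: 2

Derivation:
Step 1: declare e=1 at depth 0
Step 2: declare f=(read e)=1 at depth 0
Step 3: declare f=(read e)=1 at depth 0
Step 4: declare e=(read e)=1 at depth 0
Step 5: declare e=4 at depth 0
Step 6: declare d=(read e)=4 at depth 0
Step 7: declare d=90 at depth 0
Step 8: declare f=(read d)=90 at depth 0
Step 9: enter scope (depth=1)
Step 10: enter scope (depth=2)
Step 11: declare a=(read e)=4 at depth 2
Step 12: declare e=(read e)=4 at depth 2
Visible at query point: a=4 d=90 e=4 f=90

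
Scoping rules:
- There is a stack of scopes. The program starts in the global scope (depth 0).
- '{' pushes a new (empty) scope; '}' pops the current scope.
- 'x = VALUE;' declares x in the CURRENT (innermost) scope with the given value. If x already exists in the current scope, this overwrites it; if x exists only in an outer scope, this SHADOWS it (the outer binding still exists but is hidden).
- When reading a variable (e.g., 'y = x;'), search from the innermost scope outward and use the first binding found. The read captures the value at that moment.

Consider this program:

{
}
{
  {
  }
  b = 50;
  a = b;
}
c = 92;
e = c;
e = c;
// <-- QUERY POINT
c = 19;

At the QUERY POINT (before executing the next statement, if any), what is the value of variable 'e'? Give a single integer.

Answer: 92

Derivation:
Step 1: enter scope (depth=1)
Step 2: exit scope (depth=0)
Step 3: enter scope (depth=1)
Step 4: enter scope (depth=2)
Step 5: exit scope (depth=1)
Step 6: declare b=50 at depth 1
Step 7: declare a=(read b)=50 at depth 1
Step 8: exit scope (depth=0)
Step 9: declare c=92 at depth 0
Step 10: declare e=(read c)=92 at depth 0
Step 11: declare e=(read c)=92 at depth 0
Visible at query point: c=92 e=92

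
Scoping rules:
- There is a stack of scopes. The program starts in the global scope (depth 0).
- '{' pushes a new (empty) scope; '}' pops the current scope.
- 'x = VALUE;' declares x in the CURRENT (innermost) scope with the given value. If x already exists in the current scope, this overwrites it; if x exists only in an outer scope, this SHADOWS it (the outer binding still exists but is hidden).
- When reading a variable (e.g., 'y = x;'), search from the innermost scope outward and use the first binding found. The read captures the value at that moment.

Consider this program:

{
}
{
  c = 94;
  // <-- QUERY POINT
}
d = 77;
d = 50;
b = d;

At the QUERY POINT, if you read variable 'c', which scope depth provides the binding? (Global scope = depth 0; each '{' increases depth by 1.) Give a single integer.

Step 1: enter scope (depth=1)
Step 2: exit scope (depth=0)
Step 3: enter scope (depth=1)
Step 4: declare c=94 at depth 1
Visible at query point: c=94

Answer: 1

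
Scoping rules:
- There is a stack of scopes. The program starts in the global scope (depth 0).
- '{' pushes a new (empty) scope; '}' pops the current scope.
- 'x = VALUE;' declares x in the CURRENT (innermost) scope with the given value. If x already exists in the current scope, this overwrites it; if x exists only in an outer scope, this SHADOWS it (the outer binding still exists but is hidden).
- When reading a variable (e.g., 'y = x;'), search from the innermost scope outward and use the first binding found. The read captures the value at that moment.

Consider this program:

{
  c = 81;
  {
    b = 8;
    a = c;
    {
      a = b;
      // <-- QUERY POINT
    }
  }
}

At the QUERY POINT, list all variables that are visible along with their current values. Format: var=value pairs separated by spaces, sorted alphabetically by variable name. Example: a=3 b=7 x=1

Step 1: enter scope (depth=1)
Step 2: declare c=81 at depth 1
Step 3: enter scope (depth=2)
Step 4: declare b=8 at depth 2
Step 5: declare a=(read c)=81 at depth 2
Step 6: enter scope (depth=3)
Step 7: declare a=(read b)=8 at depth 3
Visible at query point: a=8 b=8 c=81

Answer: a=8 b=8 c=81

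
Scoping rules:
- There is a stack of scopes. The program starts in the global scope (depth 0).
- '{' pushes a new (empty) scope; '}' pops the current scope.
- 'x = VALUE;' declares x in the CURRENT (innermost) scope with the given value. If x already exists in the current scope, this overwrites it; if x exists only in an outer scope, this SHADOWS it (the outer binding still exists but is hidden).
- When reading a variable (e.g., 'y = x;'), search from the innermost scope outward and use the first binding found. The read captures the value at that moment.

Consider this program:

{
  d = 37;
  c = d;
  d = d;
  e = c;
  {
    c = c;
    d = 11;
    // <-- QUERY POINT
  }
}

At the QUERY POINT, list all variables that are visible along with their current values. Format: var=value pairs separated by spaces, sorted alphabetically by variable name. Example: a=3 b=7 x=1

Answer: c=37 d=11 e=37

Derivation:
Step 1: enter scope (depth=1)
Step 2: declare d=37 at depth 1
Step 3: declare c=(read d)=37 at depth 1
Step 4: declare d=(read d)=37 at depth 1
Step 5: declare e=(read c)=37 at depth 1
Step 6: enter scope (depth=2)
Step 7: declare c=(read c)=37 at depth 2
Step 8: declare d=11 at depth 2
Visible at query point: c=37 d=11 e=37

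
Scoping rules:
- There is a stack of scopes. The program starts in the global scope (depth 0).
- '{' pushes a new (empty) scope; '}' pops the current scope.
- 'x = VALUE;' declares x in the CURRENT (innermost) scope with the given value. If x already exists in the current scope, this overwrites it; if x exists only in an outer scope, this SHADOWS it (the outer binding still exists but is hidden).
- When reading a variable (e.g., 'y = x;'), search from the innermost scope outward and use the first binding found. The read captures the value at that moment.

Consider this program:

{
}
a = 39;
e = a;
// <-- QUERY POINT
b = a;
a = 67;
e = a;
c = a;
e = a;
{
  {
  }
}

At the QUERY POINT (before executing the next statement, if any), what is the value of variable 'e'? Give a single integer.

Step 1: enter scope (depth=1)
Step 2: exit scope (depth=0)
Step 3: declare a=39 at depth 0
Step 4: declare e=(read a)=39 at depth 0
Visible at query point: a=39 e=39

Answer: 39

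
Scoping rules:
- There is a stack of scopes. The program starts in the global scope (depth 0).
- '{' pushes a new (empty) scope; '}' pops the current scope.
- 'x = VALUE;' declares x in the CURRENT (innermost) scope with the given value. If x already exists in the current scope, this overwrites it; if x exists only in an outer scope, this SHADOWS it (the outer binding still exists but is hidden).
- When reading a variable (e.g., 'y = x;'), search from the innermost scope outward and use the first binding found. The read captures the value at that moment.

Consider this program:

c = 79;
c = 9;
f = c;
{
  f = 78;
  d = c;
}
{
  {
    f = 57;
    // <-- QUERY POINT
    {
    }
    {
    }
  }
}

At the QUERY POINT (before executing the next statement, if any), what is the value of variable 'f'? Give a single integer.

Answer: 57

Derivation:
Step 1: declare c=79 at depth 0
Step 2: declare c=9 at depth 0
Step 3: declare f=(read c)=9 at depth 0
Step 4: enter scope (depth=1)
Step 5: declare f=78 at depth 1
Step 6: declare d=(read c)=9 at depth 1
Step 7: exit scope (depth=0)
Step 8: enter scope (depth=1)
Step 9: enter scope (depth=2)
Step 10: declare f=57 at depth 2
Visible at query point: c=9 f=57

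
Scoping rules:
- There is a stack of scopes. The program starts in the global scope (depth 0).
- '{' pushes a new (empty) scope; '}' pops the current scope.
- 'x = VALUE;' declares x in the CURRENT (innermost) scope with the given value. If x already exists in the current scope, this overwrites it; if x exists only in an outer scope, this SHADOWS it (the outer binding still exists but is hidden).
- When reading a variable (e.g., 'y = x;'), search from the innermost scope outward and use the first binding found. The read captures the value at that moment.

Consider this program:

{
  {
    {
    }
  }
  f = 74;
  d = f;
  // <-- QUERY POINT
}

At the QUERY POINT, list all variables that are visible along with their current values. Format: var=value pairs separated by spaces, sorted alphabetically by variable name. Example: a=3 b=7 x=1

Answer: d=74 f=74

Derivation:
Step 1: enter scope (depth=1)
Step 2: enter scope (depth=2)
Step 3: enter scope (depth=3)
Step 4: exit scope (depth=2)
Step 5: exit scope (depth=1)
Step 6: declare f=74 at depth 1
Step 7: declare d=(read f)=74 at depth 1
Visible at query point: d=74 f=74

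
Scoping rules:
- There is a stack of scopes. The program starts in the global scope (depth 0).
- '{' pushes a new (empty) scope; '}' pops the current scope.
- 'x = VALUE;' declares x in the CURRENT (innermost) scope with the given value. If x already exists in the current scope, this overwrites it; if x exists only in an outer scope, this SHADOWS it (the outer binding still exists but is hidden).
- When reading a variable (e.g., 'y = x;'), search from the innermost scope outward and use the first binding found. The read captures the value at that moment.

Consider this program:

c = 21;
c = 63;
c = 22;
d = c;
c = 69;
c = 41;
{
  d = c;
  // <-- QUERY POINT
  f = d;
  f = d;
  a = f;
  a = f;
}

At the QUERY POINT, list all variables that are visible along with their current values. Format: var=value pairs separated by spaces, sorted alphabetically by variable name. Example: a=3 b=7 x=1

Step 1: declare c=21 at depth 0
Step 2: declare c=63 at depth 0
Step 3: declare c=22 at depth 0
Step 4: declare d=(read c)=22 at depth 0
Step 5: declare c=69 at depth 0
Step 6: declare c=41 at depth 0
Step 7: enter scope (depth=1)
Step 8: declare d=(read c)=41 at depth 1
Visible at query point: c=41 d=41

Answer: c=41 d=41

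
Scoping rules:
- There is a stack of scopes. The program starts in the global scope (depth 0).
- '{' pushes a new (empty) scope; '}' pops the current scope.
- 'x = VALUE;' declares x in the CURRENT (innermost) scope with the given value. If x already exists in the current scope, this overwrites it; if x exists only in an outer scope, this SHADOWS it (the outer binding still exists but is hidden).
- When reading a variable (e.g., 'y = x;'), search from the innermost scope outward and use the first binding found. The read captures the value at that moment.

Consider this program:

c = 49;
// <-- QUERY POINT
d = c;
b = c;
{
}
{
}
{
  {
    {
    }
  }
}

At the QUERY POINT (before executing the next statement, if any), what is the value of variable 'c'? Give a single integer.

Answer: 49

Derivation:
Step 1: declare c=49 at depth 0
Visible at query point: c=49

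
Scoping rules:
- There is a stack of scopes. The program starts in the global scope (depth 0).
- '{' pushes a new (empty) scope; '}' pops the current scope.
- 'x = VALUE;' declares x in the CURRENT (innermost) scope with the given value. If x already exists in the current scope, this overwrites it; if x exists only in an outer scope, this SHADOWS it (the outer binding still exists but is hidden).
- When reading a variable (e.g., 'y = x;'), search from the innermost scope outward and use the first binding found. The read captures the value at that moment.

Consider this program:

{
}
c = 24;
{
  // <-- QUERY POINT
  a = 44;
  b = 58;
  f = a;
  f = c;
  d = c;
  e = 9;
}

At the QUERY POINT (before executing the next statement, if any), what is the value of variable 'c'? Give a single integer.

Answer: 24

Derivation:
Step 1: enter scope (depth=1)
Step 2: exit scope (depth=0)
Step 3: declare c=24 at depth 0
Step 4: enter scope (depth=1)
Visible at query point: c=24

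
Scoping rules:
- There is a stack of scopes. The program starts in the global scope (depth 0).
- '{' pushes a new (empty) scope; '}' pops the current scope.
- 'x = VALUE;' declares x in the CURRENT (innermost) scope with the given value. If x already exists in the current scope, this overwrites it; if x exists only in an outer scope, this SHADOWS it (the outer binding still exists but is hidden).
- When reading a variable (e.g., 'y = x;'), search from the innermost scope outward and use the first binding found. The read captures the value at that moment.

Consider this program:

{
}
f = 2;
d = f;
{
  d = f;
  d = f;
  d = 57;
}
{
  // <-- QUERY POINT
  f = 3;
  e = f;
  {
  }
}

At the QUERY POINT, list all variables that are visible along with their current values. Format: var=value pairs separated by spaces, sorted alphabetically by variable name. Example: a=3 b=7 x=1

Step 1: enter scope (depth=1)
Step 2: exit scope (depth=0)
Step 3: declare f=2 at depth 0
Step 4: declare d=(read f)=2 at depth 0
Step 5: enter scope (depth=1)
Step 6: declare d=(read f)=2 at depth 1
Step 7: declare d=(read f)=2 at depth 1
Step 8: declare d=57 at depth 1
Step 9: exit scope (depth=0)
Step 10: enter scope (depth=1)
Visible at query point: d=2 f=2

Answer: d=2 f=2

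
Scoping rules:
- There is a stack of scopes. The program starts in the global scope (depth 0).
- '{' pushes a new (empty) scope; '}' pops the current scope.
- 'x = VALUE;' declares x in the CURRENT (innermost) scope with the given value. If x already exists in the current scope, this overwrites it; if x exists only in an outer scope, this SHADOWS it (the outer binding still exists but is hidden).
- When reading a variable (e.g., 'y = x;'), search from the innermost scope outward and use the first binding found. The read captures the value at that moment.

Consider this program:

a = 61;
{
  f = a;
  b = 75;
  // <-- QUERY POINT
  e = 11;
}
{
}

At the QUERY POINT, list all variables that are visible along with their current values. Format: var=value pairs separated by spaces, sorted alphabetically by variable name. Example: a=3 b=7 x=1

Step 1: declare a=61 at depth 0
Step 2: enter scope (depth=1)
Step 3: declare f=(read a)=61 at depth 1
Step 4: declare b=75 at depth 1
Visible at query point: a=61 b=75 f=61

Answer: a=61 b=75 f=61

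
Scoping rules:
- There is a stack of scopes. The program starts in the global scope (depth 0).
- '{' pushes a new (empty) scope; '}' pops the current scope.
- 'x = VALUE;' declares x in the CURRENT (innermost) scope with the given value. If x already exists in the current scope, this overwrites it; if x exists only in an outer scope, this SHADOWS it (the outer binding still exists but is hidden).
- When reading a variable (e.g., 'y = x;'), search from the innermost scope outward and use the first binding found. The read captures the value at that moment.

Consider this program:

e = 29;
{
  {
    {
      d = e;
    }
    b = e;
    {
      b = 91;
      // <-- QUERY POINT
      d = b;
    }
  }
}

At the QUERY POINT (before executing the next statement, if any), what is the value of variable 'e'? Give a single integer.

Step 1: declare e=29 at depth 0
Step 2: enter scope (depth=1)
Step 3: enter scope (depth=2)
Step 4: enter scope (depth=3)
Step 5: declare d=(read e)=29 at depth 3
Step 6: exit scope (depth=2)
Step 7: declare b=(read e)=29 at depth 2
Step 8: enter scope (depth=3)
Step 9: declare b=91 at depth 3
Visible at query point: b=91 e=29

Answer: 29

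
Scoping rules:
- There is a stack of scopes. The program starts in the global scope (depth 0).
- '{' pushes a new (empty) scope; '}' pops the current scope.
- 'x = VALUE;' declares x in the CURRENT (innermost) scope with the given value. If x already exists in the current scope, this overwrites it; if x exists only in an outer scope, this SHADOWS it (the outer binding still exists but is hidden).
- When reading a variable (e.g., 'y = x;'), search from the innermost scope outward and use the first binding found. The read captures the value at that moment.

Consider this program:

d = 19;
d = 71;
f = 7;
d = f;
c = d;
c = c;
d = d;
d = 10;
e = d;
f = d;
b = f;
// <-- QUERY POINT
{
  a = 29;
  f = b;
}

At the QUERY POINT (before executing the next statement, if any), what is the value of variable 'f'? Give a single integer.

Answer: 10

Derivation:
Step 1: declare d=19 at depth 0
Step 2: declare d=71 at depth 0
Step 3: declare f=7 at depth 0
Step 4: declare d=(read f)=7 at depth 0
Step 5: declare c=(read d)=7 at depth 0
Step 6: declare c=(read c)=7 at depth 0
Step 7: declare d=(read d)=7 at depth 0
Step 8: declare d=10 at depth 0
Step 9: declare e=(read d)=10 at depth 0
Step 10: declare f=(read d)=10 at depth 0
Step 11: declare b=(read f)=10 at depth 0
Visible at query point: b=10 c=7 d=10 e=10 f=10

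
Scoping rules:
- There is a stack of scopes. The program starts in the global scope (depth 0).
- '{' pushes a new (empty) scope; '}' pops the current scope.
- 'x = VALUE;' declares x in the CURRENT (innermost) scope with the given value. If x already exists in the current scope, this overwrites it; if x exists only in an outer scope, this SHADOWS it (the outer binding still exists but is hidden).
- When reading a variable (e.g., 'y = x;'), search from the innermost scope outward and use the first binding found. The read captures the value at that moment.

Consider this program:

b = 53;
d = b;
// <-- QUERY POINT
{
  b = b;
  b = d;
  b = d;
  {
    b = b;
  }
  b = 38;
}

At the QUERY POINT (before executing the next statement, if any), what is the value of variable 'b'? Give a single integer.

Answer: 53

Derivation:
Step 1: declare b=53 at depth 0
Step 2: declare d=(read b)=53 at depth 0
Visible at query point: b=53 d=53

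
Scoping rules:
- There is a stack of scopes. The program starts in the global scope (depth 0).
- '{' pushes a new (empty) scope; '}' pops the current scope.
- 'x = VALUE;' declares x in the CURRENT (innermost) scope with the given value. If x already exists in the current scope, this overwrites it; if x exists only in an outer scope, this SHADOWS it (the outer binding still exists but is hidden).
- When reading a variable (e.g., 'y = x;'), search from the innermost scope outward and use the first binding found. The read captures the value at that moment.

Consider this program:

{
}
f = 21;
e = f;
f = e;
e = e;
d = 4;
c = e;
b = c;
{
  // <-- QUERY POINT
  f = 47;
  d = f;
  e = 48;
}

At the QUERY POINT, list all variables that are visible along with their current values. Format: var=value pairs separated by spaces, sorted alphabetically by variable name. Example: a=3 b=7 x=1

Step 1: enter scope (depth=1)
Step 2: exit scope (depth=0)
Step 3: declare f=21 at depth 0
Step 4: declare e=(read f)=21 at depth 0
Step 5: declare f=(read e)=21 at depth 0
Step 6: declare e=(read e)=21 at depth 0
Step 7: declare d=4 at depth 0
Step 8: declare c=(read e)=21 at depth 0
Step 9: declare b=(read c)=21 at depth 0
Step 10: enter scope (depth=1)
Visible at query point: b=21 c=21 d=4 e=21 f=21

Answer: b=21 c=21 d=4 e=21 f=21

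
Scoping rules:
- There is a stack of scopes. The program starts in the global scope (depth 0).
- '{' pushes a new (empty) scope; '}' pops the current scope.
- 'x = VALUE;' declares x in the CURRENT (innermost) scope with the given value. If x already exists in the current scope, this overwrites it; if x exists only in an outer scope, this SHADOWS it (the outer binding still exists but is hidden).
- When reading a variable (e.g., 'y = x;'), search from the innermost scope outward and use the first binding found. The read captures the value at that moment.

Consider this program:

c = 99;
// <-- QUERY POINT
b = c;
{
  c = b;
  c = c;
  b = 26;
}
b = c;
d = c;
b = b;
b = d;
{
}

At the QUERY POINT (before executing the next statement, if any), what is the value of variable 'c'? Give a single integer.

Answer: 99

Derivation:
Step 1: declare c=99 at depth 0
Visible at query point: c=99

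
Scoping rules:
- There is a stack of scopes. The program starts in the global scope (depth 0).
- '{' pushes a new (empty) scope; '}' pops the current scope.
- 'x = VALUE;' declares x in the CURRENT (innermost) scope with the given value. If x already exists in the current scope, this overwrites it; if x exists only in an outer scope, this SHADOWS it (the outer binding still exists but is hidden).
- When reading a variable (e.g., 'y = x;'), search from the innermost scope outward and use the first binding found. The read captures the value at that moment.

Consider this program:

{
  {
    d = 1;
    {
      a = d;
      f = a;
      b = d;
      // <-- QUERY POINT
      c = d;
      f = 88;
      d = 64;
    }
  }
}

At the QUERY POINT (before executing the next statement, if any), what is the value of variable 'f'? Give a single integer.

Step 1: enter scope (depth=1)
Step 2: enter scope (depth=2)
Step 3: declare d=1 at depth 2
Step 4: enter scope (depth=3)
Step 5: declare a=(read d)=1 at depth 3
Step 6: declare f=(read a)=1 at depth 3
Step 7: declare b=(read d)=1 at depth 3
Visible at query point: a=1 b=1 d=1 f=1

Answer: 1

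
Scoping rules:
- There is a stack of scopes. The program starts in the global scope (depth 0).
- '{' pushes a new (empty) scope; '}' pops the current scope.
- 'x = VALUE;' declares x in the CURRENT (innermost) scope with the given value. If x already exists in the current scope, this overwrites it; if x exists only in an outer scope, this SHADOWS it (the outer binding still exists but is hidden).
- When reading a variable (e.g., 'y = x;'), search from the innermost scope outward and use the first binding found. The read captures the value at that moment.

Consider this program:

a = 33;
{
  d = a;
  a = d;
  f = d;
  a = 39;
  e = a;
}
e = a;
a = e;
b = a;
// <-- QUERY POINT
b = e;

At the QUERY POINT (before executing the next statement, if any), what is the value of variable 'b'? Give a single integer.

Step 1: declare a=33 at depth 0
Step 2: enter scope (depth=1)
Step 3: declare d=(read a)=33 at depth 1
Step 4: declare a=(read d)=33 at depth 1
Step 5: declare f=(read d)=33 at depth 1
Step 6: declare a=39 at depth 1
Step 7: declare e=(read a)=39 at depth 1
Step 8: exit scope (depth=0)
Step 9: declare e=(read a)=33 at depth 0
Step 10: declare a=(read e)=33 at depth 0
Step 11: declare b=(read a)=33 at depth 0
Visible at query point: a=33 b=33 e=33

Answer: 33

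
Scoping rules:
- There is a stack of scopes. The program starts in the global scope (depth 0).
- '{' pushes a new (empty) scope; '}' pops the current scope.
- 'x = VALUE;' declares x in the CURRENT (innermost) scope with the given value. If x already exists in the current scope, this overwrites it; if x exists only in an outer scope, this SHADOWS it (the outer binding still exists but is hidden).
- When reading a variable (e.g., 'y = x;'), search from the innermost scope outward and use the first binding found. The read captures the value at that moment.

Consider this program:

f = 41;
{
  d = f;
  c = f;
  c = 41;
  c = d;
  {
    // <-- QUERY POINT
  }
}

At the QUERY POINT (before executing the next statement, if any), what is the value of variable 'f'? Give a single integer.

Step 1: declare f=41 at depth 0
Step 2: enter scope (depth=1)
Step 3: declare d=(read f)=41 at depth 1
Step 4: declare c=(read f)=41 at depth 1
Step 5: declare c=41 at depth 1
Step 6: declare c=(read d)=41 at depth 1
Step 7: enter scope (depth=2)
Visible at query point: c=41 d=41 f=41

Answer: 41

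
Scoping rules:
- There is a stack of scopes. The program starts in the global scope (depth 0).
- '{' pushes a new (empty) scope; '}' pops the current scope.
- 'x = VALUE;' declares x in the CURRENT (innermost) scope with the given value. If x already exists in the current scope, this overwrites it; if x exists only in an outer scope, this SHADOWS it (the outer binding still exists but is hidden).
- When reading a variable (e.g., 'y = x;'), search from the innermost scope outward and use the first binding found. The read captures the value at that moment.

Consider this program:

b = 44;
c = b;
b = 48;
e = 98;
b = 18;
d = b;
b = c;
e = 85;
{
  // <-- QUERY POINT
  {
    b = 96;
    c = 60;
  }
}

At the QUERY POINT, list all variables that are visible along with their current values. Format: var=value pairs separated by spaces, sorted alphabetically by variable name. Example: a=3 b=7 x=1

Step 1: declare b=44 at depth 0
Step 2: declare c=(read b)=44 at depth 0
Step 3: declare b=48 at depth 0
Step 4: declare e=98 at depth 0
Step 5: declare b=18 at depth 0
Step 6: declare d=(read b)=18 at depth 0
Step 7: declare b=(read c)=44 at depth 0
Step 8: declare e=85 at depth 0
Step 9: enter scope (depth=1)
Visible at query point: b=44 c=44 d=18 e=85

Answer: b=44 c=44 d=18 e=85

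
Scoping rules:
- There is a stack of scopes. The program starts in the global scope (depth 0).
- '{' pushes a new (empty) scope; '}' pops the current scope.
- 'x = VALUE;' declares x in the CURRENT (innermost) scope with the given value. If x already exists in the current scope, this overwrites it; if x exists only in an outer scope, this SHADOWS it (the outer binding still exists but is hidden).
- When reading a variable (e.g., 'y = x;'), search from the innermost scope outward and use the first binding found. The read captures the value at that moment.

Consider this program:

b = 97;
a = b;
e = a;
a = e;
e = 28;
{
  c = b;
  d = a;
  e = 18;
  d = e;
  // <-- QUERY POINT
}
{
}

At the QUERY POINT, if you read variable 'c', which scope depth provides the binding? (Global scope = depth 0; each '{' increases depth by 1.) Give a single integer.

Answer: 1

Derivation:
Step 1: declare b=97 at depth 0
Step 2: declare a=(read b)=97 at depth 0
Step 3: declare e=(read a)=97 at depth 0
Step 4: declare a=(read e)=97 at depth 0
Step 5: declare e=28 at depth 0
Step 6: enter scope (depth=1)
Step 7: declare c=(read b)=97 at depth 1
Step 8: declare d=(read a)=97 at depth 1
Step 9: declare e=18 at depth 1
Step 10: declare d=(read e)=18 at depth 1
Visible at query point: a=97 b=97 c=97 d=18 e=18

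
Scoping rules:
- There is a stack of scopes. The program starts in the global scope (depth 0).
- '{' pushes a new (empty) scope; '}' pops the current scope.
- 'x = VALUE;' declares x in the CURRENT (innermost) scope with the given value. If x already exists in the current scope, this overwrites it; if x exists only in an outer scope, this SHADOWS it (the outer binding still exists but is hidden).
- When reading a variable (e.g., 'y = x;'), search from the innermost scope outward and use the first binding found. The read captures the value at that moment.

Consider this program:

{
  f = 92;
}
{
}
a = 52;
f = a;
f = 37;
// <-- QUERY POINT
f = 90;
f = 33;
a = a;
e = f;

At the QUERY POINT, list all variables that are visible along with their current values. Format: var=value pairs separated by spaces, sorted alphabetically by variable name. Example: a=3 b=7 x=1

Step 1: enter scope (depth=1)
Step 2: declare f=92 at depth 1
Step 3: exit scope (depth=0)
Step 4: enter scope (depth=1)
Step 5: exit scope (depth=0)
Step 6: declare a=52 at depth 0
Step 7: declare f=(read a)=52 at depth 0
Step 8: declare f=37 at depth 0
Visible at query point: a=52 f=37

Answer: a=52 f=37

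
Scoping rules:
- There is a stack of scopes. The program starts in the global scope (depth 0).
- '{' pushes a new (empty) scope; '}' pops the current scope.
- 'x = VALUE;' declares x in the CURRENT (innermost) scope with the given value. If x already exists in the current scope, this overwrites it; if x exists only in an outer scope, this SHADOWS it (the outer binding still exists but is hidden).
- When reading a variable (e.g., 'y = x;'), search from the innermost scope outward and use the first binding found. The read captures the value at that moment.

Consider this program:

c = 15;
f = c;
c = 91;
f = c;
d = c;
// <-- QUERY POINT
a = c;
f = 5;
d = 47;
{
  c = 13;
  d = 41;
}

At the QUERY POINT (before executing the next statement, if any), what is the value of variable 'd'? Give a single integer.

Answer: 91

Derivation:
Step 1: declare c=15 at depth 0
Step 2: declare f=(read c)=15 at depth 0
Step 3: declare c=91 at depth 0
Step 4: declare f=(read c)=91 at depth 0
Step 5: declare d=(read c)=91 at depth 0
Visible at query point: c=91 d=91 f=91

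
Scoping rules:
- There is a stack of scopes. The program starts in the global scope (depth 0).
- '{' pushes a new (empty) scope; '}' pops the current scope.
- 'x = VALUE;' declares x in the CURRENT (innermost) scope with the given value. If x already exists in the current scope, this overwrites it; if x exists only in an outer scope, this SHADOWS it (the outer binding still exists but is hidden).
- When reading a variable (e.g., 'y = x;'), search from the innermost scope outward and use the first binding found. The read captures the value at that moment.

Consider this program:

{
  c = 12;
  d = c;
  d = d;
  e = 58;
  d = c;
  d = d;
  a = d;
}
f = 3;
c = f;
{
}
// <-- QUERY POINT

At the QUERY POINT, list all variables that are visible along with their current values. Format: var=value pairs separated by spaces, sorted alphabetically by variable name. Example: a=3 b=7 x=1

Step 1: enter scope (depth=1)
Step 2: declare c=12 at depth 1
Step 3: declare d=(read c)=12 at depth 1
Step 4: declare d=(read d)=12 at depth 1
Step 5: declare e=58 at depth 1
Step 6: declare d=(read c)=12 at depth 1
Step 7: declare d=(read d)=12 at depth 1
Step 8: declare a=(read d)=12 at depth 1
Step 9: exit scope (depth=0)
Step 10: declare f=3 at depth 0
Step 11: declare c=(read f)=3 at depth 0
Step 12: enter scope (depth=1)
Step 13: exit scope (depth=0)
Visible at query point: c=3 f=3

Answer: c=3 f=3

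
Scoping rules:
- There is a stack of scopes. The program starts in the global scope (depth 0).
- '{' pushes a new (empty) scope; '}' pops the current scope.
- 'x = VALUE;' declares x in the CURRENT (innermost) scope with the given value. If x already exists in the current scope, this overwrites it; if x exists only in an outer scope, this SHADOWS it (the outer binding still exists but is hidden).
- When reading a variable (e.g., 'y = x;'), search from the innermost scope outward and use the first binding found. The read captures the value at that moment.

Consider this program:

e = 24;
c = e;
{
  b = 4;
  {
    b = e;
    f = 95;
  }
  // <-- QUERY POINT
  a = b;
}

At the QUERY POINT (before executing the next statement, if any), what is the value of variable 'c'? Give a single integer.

Step 1: declare e=24 at depth 0
Step 2: declare c=(read e)=24 at depth 0
Step 3: enter scope (depth=1)
Step 4: declare b=4 at depth 1
Step 5: enter scope (depth=2)
Step 6: declare b=(read e)=24 at depth 2
Step 7: declare f=95 at depth 2
Step 8: exit scope (depth=1)
Visible at query point: b=4 c=24 e=24

Answer: 24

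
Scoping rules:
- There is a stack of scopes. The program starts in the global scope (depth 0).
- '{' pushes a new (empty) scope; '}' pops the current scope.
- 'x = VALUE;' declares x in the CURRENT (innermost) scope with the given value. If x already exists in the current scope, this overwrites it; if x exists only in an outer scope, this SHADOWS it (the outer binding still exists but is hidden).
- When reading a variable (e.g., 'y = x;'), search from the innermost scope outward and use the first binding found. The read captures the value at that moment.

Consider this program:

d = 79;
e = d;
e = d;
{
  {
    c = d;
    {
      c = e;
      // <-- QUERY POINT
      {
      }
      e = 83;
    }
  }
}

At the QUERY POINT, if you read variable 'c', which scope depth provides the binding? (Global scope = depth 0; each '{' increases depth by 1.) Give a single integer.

Answer: 3

Derivation:
Step 1: declare d=79 at depth 0
Step 2: declare e=(read d)=79 at depth 0
Step 3: declare e=(read d)=79 at depth 0
Step 4: enter scope (depth=1)
Step 5: enter scope (depth=2)
Step 6: declare c=(read d)=79 at depth 2
Step 7: enter scope (depth=3)
Step 8: declare c=(read e)=79 at depth 3
Visible at query point: c=79 d=79 e=79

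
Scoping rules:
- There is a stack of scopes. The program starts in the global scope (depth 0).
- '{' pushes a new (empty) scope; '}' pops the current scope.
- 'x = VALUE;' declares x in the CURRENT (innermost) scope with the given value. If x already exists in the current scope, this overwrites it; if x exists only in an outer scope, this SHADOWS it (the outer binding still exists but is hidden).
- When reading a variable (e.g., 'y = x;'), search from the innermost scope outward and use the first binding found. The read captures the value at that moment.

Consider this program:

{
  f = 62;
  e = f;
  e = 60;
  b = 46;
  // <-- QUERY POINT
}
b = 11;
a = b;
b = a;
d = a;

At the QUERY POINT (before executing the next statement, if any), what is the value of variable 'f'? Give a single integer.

Step 1: enter scope (depth=1)
Step 2: declare f=62 at depth 1
Step 3: declare e=(read f)=62 at depth 1
Step 4: declare e=60 at depth 1
Step 5: declare b=46 at depth 1
Visible at query point: b=46 e=60 f=62

Answer: 62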